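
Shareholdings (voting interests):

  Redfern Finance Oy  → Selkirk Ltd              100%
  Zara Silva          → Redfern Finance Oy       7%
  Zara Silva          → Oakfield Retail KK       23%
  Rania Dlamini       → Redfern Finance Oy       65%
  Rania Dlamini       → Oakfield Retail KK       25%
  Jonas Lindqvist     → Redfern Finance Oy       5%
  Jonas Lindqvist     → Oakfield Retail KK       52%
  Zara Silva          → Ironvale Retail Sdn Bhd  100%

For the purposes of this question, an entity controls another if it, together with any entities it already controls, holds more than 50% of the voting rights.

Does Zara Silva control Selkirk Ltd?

No

Zara holds 100% of Ironvale, so Zara controls Ironvale.
Neither Zara nor any entity Zara controls holds any voting interest in Selkirk.
So Zara does not control Selkirk.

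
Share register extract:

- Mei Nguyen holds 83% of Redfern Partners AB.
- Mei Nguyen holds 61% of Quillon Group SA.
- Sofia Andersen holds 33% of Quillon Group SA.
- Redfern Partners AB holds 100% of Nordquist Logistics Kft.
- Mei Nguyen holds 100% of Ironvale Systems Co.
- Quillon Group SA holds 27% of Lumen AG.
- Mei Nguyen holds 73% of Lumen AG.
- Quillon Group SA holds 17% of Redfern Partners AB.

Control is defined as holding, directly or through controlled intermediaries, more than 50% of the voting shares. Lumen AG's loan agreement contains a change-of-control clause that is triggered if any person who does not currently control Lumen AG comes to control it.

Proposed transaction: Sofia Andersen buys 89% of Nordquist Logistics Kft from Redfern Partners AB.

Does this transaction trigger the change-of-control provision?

No

The purchase adds only to Sofia's holdings (Redfern's stake shrinks), so Sofia is the only person who could newly come to control Lumen.
Sofia's largest direct stake is 33% in Quillon, which does not meet the threshold, so Sofia controls no company.
Neither Sofia nor any entity Sofia controls holds any voting interest in Lumen.
So before the transaction, Sofia does not control Lumen.
After the purchase, Sofia holds 89% of Nordquist directly, and Redfern's stake falls to 11%.
Sofia holds 89% of Nordquist, so Sofia controls Nordquist.
After the transaction, neither Sofia nor any entity Sofia controls holds a voting interest in Lumen, so Sofia still does not control it.
No new person acquires control, so the clause is not triggered.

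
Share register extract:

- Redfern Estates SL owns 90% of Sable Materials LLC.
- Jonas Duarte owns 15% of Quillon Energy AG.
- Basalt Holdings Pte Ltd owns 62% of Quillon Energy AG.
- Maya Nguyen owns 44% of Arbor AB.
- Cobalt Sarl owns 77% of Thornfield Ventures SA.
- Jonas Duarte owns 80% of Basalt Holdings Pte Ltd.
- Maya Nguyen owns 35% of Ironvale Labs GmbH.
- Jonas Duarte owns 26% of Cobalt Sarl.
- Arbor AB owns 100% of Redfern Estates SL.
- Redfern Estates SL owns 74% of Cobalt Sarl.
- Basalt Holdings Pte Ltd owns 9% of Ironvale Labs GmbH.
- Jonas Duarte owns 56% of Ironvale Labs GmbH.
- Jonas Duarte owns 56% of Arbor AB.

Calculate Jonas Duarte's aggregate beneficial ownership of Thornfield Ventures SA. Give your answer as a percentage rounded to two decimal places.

Jonas reaches Thornfield along 2 paths.
Via Arbor → Redfern → Cobalt: 56% × 100% × 74% × 77% = 31.9088%.
Via Cobalt: 26% × 77% = 20.02%.
Total: 31.9088% + 20.02% = 51.9288%.
Rounded: 51.93%.

51.93%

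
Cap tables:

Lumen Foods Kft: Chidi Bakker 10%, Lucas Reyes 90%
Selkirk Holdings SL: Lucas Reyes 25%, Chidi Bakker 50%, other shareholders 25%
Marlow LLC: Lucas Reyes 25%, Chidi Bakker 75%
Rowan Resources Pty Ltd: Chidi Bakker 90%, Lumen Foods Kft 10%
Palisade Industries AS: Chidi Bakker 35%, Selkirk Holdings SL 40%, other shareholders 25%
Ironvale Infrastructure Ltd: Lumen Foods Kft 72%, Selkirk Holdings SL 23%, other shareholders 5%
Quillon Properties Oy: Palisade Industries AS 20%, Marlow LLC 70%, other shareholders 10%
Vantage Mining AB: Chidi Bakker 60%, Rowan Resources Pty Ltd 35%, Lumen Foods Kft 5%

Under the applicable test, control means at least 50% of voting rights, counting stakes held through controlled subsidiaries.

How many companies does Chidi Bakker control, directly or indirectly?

6

Chidi holds 50% of Selkirk, so Chidi controls Selkirk.
Chidi holds 75% of Marlow, so Chidi controls Marlow.
Chidi holds 90% of Rowan, so Chidi controls Rowan.
Chidi and Selkirk together hold 35% + 40% = 75% of Palisade, so Chidi controls Palisade.
Palisade and Marlow together hold 20% + 70% = 90% of Quillon, so Chidi controls Quillon.
Chidi and Rowan together hold 60% + 35% = 95% of Vantage, so Chidi controls Vantage.
No other company's threshold is met.
Chidi controls 6 companies.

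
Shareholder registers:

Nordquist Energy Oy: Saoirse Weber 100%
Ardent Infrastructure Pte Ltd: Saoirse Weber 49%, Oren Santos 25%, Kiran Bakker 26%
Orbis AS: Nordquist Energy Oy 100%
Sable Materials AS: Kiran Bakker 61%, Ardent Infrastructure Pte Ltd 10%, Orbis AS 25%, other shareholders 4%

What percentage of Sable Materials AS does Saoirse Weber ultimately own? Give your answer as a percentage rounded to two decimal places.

29.90%

Saoirse reaches Sable along 2 paths.
Via Ardent: 49% × 10% = 4.9%.
Via Nordquist → Orbis: 100% × 100% × 25% = 25%.
Total: 4.9% + 25% = 29.9%.
Rounded: 29.90%.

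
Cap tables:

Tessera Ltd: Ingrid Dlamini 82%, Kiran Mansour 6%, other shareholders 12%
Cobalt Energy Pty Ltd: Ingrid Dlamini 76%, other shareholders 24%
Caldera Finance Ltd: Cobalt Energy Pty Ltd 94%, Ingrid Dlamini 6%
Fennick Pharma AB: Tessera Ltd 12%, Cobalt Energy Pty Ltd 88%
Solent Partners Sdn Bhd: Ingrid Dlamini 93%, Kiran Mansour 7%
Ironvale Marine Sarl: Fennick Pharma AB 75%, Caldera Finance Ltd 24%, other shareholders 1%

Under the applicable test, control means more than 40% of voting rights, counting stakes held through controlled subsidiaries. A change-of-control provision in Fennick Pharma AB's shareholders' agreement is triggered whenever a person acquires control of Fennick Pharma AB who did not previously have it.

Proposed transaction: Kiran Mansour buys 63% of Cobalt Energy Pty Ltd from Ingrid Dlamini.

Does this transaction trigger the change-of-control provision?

Yes

The purchase adds only to Kiran's holdings (Ingrid's stake shrinks), so Kiran is the only person who could newly come to control Fennick.
Kiran's largest direct stake is 7% in Solent, which does not meet the threshold, so Kiran controls no company.
Neither Kiran nor any entity Kiran controls holds any voting interest in Fennick.
So before the transaction, Kiran does not control Fennick.
After the purchase, Kiran holds 63% of Cobalt directly, and Ingrid's stake falls to 13%.
Kiran holds 63% of Cobalt, so Kiran controls Cobalt.
Cobalt holds 88% of Fennick, so Kiran controls Fennick.
Kiran did not control Fennick before and does after, so the clause is triggered.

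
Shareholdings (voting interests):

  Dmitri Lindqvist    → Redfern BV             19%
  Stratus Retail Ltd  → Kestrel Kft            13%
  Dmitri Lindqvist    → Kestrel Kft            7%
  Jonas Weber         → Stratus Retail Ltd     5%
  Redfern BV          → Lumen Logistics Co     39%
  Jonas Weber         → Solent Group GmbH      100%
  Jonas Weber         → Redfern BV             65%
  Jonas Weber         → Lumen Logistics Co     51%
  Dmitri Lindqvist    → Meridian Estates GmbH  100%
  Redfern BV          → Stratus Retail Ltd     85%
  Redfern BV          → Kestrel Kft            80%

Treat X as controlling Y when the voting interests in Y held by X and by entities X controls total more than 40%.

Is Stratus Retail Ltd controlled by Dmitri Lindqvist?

No

Dmitri holds 100% of Meridian, so Dmitri controls Meridian.
Neither Dmitri nor any entity Dmitri controls holds any voting interest in Stratus.
So Dmitri does not control Stratus.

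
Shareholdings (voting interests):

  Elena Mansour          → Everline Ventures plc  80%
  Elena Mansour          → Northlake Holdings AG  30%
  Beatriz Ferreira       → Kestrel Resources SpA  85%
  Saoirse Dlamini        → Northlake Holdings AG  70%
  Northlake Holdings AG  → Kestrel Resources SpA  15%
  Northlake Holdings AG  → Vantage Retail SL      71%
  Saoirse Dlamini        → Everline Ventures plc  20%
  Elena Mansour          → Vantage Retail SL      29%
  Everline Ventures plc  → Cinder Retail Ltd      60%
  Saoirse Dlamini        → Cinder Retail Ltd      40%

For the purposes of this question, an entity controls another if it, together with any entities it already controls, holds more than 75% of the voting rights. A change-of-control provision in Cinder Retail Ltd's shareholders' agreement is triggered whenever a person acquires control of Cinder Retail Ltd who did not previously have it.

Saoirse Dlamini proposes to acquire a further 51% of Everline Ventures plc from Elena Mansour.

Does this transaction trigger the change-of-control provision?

No

The purchase adds only to Saoirse's holdings (Elena's stake shrinks), so Saoirse is the only person who could newly come to control Cinder.
Saoirse's largest direct stake is 70% in Northlake, which does not meet the threshold, so Saoirse controls no company.
In Cinder, Saoirse's side holds only 40%, not > 75%.
So before the transaction, Saoirse does not control Cinder.
After the purchase, Saoirse's direct stake in Everline rises to 20% + 51% = 71%, and Elena's stake falls to 29%.
Saoirse's side now holds 71% of Everline, not > 75%, so Saoirse still does not control Everline.
After the transaction, Saoirse's side holds 40% of Cinder, not > 75%, so Saoirse still does not control Cinder.
No new person acquires control, so the clause is not triggered.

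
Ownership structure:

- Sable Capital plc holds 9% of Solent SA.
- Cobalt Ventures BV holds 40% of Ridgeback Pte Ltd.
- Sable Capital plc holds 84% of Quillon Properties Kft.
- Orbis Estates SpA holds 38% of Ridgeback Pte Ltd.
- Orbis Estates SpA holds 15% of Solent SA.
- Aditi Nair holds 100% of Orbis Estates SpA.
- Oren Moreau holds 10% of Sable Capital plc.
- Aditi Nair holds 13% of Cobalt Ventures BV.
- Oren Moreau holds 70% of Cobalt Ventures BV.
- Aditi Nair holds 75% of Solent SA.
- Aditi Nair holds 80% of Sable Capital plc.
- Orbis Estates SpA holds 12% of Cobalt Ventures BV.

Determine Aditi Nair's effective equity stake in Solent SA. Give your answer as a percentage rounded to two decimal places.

97.20%

Aditi reaches Solent along 3 paths.
Via Orbis: 100% × 15% = 15%.
Via Sable: 80% × 9% = 7.2%.
Direct stake: 75% = 75%.
Total: 15% + 7.2% + 75% = 97.2%.
Rounded: 97.20%.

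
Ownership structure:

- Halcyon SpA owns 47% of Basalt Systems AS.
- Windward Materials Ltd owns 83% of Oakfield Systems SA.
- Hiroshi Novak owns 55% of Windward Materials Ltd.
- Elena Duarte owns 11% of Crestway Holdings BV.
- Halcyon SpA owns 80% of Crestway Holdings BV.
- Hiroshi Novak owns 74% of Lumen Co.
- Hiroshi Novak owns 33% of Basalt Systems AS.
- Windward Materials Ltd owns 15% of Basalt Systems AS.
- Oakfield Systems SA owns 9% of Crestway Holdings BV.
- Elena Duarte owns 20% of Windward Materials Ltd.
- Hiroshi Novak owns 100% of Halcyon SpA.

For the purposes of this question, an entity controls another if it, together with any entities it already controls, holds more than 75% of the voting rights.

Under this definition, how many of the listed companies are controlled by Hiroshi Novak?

Hiroshi holds 100% of Halcyon, so Hiroshi controls Halcyon.
Hiroshi and Halcyon together hold 33% + 47% = 80% of Basalt, so Hiroshi controls Basalt.
Halcyon holds 80% of Crestway, so Hiroshi controls Crestway.
No other company's threshold is met.
Hiroshi controls 3 companies.

3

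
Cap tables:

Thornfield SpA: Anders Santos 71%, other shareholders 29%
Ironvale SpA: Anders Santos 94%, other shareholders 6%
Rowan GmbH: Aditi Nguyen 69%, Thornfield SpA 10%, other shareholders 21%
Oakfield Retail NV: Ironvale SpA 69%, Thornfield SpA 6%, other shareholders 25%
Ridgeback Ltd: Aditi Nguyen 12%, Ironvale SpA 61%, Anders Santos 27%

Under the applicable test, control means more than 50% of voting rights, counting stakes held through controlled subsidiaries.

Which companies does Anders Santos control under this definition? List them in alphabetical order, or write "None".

Ironvale SpA, Oakfield Retail NV, Ridgeback Ltd, Thornfield SpA

Anders holds 71% of Thornfield, so Anders controls Thornfield.
Anders holds 94% of Ironvale, so Anders controls Ironvale.
Ironvale and Thornfield together hold 69% + 6% = 75% of Oakfield, so Anders controls Oakfield.
Ironvale and Anders together hold 61% + 27% = 88% of Ridgeback, so Anders controls Ridgeback.
No other company's threshold is met.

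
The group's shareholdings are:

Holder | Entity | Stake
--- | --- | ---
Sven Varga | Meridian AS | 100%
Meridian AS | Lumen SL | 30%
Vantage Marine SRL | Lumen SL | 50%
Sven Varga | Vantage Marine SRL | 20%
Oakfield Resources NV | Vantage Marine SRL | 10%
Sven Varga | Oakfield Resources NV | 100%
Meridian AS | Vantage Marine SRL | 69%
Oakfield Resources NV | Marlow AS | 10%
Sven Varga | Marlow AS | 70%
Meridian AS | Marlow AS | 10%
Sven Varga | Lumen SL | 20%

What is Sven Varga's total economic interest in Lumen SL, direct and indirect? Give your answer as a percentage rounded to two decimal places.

99.50%

Sven reaches Lumen along 5 paths.
Via Meridian: 100% × 30% = 30%.
Via Vantage: 20% × 50% = 10%.
Via Meridian → Vantage: 100% × 69% × 50% = 34.5%.
Via Oakfield → Vantage: 100% × 10% × 50% = 5%.
Direct stake: 20% = 20%.
Total: 30% + 10% + 34.5% + 5% + 20% = 99.5%.
Rounded: 99.50%.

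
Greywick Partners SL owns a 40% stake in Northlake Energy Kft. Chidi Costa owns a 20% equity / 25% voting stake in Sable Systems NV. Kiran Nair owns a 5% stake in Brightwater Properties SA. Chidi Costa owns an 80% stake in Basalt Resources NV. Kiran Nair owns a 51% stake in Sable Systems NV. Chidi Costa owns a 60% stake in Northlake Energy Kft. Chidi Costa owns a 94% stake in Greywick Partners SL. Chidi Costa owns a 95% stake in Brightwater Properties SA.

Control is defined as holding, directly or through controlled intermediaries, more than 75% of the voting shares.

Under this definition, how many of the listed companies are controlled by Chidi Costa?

4

Chidi holds 94% of Greywick, so Chidi controls Greywick.
Chidi holds 95% of Brightwater, so Chidi controls Brightwater.
Greywick and Chidi together hold 40% + 60% = 100% of Northlake, so Chidi controls Northlake.
Chidi holds 80% of Basalt, so Chidi controls Basalt.
No other company's threshold is met.
Chidi controls 4 companies.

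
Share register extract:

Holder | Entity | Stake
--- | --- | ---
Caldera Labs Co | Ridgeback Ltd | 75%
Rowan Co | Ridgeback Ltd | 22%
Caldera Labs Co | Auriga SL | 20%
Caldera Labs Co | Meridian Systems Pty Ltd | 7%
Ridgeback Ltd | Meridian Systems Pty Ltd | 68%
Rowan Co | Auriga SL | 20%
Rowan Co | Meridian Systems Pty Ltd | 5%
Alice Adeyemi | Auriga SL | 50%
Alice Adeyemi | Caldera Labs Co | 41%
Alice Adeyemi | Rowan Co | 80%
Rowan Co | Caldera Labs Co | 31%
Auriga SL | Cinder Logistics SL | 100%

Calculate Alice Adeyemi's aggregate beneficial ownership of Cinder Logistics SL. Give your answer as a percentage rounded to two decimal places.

Alice reaches Cinder along 4 paths.
Via Auriga: 50% × 100% = 50%.
Via Rowan → Auriga: 80% × 20% × 100% = 16%.
Via Caldera → Auriga: 41% × 20% × 100% = 8.2%.
Via Rowan → Caldera → Auriga: 80% × 31% × 20% × 100% = 4.96%.
Total: 50% + 16% + 8.2% + 4.96% = 79.16%.

79.16%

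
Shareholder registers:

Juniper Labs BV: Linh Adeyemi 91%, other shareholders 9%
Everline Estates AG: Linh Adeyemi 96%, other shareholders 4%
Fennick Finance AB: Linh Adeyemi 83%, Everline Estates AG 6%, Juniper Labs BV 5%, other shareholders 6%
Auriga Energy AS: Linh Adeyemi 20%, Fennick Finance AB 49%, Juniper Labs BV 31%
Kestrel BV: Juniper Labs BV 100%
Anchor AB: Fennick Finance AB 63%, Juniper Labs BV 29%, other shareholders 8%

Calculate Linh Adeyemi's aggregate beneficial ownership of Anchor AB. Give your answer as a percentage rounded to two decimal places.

85.18%

Linh reaches Anchor along 4 paths.
Via Fennick: 83% × 63% = 52.29%.
Via Everline → Fennick: 96% × 6% × 63% = 3.6288%.
Via Juniper → Fennick: 91% × 5% × 63% = 2.8665%.
Via Juniper: 91% × 29% = 26.39%.
Total: 52.29% + 3.6288% + 2.8665% + 26.39% = 85.1753%.
Rounded: 85.18%.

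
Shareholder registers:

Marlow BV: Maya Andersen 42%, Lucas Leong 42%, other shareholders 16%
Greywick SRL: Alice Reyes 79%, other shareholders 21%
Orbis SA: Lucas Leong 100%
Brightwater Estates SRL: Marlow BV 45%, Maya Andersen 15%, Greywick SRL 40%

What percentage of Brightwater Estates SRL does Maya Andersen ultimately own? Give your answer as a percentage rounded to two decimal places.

33.90%

Maya reaches Brightwater along 2 paths.
Via Marlow: 42% × 45% = 18.9%.
Direct stake: 15% = 15%.
Total: 18.9% + 15% = 33.9%.
Rounded: 33.90%.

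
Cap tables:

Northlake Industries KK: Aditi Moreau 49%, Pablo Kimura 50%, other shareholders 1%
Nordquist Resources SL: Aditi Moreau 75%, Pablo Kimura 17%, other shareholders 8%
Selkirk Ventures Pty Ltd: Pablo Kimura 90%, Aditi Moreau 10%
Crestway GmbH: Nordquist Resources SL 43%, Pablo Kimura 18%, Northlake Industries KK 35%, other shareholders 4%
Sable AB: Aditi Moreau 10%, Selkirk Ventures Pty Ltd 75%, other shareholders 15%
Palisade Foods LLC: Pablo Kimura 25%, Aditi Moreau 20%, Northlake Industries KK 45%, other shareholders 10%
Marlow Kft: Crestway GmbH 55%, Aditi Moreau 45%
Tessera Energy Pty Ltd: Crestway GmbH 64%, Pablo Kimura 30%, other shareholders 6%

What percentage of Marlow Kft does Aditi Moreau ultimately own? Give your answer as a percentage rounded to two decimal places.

Aditi reaches Marlow along 3 paths.
Via Nordquist → Crestway: 75% × 43% × 55% = 17.7375%.
Via Northlake → Crestway: 49% × 35% × 55% = 9.4325%.
Direct stake: 45% = 45%.
Total: 17.7375% + 9.4325% + 45% = 72.17%.

72.17%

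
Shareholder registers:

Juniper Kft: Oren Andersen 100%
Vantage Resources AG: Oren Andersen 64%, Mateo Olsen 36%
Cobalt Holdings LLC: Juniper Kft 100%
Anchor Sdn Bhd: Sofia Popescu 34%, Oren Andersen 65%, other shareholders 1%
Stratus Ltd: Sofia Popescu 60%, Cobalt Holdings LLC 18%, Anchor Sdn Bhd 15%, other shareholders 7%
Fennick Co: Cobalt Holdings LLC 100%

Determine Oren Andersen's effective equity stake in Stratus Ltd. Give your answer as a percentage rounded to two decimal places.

27.75%

Oren reaches Stratus along 2 paths.
Via Juniper → Cobalt: 100% × 100% × 18% = 18%.
Via Anchor: 65% × 15% = 9.75%.
Total: 18% + 9.75% = 27.75%.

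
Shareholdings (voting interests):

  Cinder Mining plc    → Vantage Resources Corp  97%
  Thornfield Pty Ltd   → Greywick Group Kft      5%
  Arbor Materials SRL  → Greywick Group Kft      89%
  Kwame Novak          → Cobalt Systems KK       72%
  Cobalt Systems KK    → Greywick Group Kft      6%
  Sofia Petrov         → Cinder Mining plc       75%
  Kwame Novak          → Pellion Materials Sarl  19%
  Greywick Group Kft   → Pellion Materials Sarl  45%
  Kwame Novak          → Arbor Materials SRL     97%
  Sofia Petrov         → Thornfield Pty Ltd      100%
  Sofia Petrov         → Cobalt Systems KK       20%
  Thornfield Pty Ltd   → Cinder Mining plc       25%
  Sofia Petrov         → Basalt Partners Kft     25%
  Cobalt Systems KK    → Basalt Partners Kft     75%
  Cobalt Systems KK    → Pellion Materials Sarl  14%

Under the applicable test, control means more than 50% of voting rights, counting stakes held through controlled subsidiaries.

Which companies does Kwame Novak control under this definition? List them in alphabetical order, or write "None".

Arbor Materials SRL, Basalt Partners Kft, Cobalt Systems KK, Greywick Group Kft, Pellion Materials Sarl

Kwame holds 97% of Arbor, so Kwame controls Arbor.
Kwame holds 72% of Cobalt, so Kwame controls Cobalt.
Cobalt holds 75% of Basalt, so Kwame controls Basalt.
Cobalt and Arbor together hold 6% + 89% = 95% of Greywick, so Kwame controls Greywick.
Kwame and Greywick and Cobalt together hold 19% + 45% + 14% = 78% of Pellion, so Kwame controls Pellion.
No other company's threshold is met.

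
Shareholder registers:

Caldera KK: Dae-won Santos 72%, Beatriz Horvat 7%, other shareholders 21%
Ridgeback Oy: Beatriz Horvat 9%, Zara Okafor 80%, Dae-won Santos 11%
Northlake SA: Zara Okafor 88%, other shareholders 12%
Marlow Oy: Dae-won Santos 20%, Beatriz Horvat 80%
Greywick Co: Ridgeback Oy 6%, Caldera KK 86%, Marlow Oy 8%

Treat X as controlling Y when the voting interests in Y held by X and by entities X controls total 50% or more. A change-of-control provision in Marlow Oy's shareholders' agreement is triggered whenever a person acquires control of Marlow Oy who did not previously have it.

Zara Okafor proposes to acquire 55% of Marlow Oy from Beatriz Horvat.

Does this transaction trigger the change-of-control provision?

The purchase adds only to Zara's holdings (Beatriz's stake shrinks), so Zara is the only person who could newly come to control Marlow.
Zara holds 80% of Ridgeback, so Zara controls Ridgeback.
Zara holds 88% of Northlake, so Zara controls Northlake.
Neither Zara nor any entity Zara controls holds any voting interest in Marlow.
So before the transaction, Zara does not control Marlow.
After the purchase, Zara holds 55% of Marlow directly, and Beatriz's stake falls to 25%.
Zara holds 55% of Marlow, so Zara controls Marlow.
Zara did not control Marlow before and does after, so the clause is triggered.

Yes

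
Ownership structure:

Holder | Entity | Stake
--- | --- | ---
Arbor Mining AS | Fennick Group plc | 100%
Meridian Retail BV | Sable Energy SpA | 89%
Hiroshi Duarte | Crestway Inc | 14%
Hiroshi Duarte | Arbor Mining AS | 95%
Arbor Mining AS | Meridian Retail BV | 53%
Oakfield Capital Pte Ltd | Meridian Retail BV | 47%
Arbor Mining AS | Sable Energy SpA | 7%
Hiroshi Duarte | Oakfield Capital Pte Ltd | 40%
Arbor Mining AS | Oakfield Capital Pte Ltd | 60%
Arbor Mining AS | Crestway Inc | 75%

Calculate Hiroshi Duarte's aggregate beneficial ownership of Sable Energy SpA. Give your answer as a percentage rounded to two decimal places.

Hiroshi reaches Sable along 4 paths.
Via Arbor → Meridian: 95% × 53% × 89% = 44.8115%.
Via Arbor → Oakfield → Meridian: 95% × 60% × 47% × 89% = 23.8431%.
Via Oakfield → Meridian: 40% × 47% × 89% = 16.732%.
Via Arbor: 95% × 7% = 6.65%.
Total: 44.8115% + 23.8431% + 16.732% + 6.65% = 92.0366%.
Rounded: 92.04%.

92.04%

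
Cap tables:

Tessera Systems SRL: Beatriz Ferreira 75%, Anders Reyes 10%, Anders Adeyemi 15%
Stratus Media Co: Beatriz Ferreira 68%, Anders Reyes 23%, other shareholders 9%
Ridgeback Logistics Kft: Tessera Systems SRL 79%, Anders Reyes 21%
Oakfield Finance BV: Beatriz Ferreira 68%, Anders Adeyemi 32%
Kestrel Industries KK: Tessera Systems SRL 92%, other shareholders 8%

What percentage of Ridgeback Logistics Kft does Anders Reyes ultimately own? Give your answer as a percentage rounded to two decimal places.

28.90%

Anders Reyes reaches Ridgeback along 2 paths.
Via Tessera: 10% × 79% = 7.9%.
Direct stake: 21% = 21%.
Total: 7.9% + 21% = 28.9%.
Rounded: 28.90%.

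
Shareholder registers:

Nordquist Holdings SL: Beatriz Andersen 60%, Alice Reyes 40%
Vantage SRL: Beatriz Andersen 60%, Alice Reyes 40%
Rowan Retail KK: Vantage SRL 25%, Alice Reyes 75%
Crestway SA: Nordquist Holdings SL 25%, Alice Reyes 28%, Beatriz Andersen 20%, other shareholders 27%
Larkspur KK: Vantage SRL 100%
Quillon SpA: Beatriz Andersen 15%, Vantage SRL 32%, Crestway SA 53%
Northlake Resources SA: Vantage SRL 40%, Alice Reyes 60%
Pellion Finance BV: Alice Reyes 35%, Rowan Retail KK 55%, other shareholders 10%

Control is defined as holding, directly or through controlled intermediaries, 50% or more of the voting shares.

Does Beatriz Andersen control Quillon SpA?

Beatriz holds 60% of Nordquist, so Beatriz controls Nordquist.
Beatriz holds 60% of Vantage, so Beatriz controls Vantage.
Vantage holds 100% of Larkspur, so Beatriz controls Larkspur.
In Quillon, Beatriz's side holds only 15% + 32% = 47%, not ≥ 50%.
So Beatriz does not control Quillon.

No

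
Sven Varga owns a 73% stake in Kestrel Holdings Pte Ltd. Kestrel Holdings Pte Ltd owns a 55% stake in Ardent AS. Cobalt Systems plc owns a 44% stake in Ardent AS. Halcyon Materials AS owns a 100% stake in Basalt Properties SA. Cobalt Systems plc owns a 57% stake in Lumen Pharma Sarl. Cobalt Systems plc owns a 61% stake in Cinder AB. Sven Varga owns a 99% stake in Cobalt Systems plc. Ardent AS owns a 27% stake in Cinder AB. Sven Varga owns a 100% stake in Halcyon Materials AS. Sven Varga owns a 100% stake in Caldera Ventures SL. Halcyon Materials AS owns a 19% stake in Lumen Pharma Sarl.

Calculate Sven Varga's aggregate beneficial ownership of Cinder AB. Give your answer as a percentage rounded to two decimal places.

Sven reaches Cinder along 3 paths.
Via Kestrel → Ardent: 73% × 55% × 27% = 10.8405%.
Via Cobalt → Ardent: 99% × 44% × 27% = 11.7612%.
Via Cobalt: 99% × 61% = 60.39%.
Total: 10.8405% + 11.7612% + 60.39% = 82.9917%.
Rounded: 82.99%.

82.99%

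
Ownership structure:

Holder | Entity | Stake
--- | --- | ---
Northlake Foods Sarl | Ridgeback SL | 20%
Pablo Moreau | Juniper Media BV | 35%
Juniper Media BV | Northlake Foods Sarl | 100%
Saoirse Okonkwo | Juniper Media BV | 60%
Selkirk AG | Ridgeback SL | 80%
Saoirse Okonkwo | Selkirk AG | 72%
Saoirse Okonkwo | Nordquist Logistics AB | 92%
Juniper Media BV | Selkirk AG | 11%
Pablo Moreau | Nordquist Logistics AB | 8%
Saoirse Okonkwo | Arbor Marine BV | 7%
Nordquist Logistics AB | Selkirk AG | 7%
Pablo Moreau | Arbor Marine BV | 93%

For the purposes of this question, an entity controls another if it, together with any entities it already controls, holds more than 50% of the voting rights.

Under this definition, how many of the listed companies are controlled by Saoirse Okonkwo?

5

Saoirse holds 60% of Juniper, so Saoirse controls Juniper.
Saoirse holds 92% of Nordquist, so Saoirse controls Nordquist.
Nordquist and Saoirse and Juniper together hold 7% + 72% + 11% = 90% of Selkirk, so Saoirse controls Selkirk.
Juniper holds 100% of Northlake, so Saoirse controls Northlake.
Northlake and Selkirk together hold 20% + 80% = 100% of Ridgeback, so Saoirse controls Ridgeback.
No other company's threshold is met.
Saoirse controls 5 companies.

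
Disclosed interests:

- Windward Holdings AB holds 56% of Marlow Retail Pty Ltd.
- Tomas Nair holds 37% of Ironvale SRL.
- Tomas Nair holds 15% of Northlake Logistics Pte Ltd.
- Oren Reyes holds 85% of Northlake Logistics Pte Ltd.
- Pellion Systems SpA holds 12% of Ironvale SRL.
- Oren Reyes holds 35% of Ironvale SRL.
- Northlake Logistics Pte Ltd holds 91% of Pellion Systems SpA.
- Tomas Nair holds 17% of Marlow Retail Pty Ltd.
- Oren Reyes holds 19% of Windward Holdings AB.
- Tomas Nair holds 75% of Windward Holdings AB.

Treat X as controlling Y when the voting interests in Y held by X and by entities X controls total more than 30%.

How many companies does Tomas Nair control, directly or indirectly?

Tomas holds 75% of Windward, so Tomas controls Windward.
Tomas holds 37% of Ironvale, so Tomas controls Ironvale.
Tomas and Windward together hold 17% + 56% = 73% of Marlow, so Tomas controls Marlow.
No other company's threshold is met.
Tomas controls 3 companies.

3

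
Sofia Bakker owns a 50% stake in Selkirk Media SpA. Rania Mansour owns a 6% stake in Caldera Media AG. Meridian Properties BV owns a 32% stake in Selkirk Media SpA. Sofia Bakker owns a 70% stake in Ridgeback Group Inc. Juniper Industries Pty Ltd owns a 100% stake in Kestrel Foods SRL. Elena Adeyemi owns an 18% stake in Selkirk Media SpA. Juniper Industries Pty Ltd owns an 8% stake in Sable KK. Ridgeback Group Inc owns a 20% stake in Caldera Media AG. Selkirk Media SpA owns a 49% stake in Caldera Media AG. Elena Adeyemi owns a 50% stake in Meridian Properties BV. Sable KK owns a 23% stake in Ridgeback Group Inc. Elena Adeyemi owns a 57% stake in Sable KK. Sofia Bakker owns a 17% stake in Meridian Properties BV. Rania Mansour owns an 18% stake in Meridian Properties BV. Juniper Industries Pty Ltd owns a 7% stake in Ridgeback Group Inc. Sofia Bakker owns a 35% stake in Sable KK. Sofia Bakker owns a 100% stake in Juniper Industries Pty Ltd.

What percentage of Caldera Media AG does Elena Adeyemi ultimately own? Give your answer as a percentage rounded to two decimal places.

19.28%

Elena reaches Caldera along 3 paths.
Via Meridian → Selkirk: 50% × 32% × 49% = 7.84%.
Via Selkirk: 18% × 49% = 8.82%.
Via Sable → Ridgeback: 57% × 23% × 20% = 2.622%.
Total: 7.84% + 8.82% + 2.622% = 19.282%.
Rounded: 19.28%.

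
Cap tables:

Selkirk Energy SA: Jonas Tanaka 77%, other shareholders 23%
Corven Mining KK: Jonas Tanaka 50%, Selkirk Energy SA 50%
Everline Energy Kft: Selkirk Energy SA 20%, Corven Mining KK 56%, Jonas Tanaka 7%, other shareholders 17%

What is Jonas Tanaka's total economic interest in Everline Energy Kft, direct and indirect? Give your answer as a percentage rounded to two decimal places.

71.96%

Jonas reaches Everline along 4 paths.
Via Selkirk: 77% × 20% = 15.4%.
Via Corven: 50% × 56% = 28%.
Via Selkirk → Corven: 77% × 50% × 56% = 21.56%.
Direct stake: 7% = 7%.
Total: 15.4% + 28% + 21.56% + 7% = 71.96%.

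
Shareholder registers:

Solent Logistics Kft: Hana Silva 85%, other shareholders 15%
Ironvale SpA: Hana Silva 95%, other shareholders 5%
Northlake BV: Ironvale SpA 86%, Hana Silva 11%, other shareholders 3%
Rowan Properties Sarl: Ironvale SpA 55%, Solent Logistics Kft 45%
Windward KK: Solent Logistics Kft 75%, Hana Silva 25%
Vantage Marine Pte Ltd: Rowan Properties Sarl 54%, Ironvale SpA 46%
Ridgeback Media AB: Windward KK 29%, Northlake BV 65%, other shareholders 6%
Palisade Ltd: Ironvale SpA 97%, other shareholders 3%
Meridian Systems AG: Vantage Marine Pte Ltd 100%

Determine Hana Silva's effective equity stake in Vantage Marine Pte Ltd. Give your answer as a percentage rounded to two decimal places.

Hana reaches Vantage along 3 paths.
Via Ironvale → Rowan: 95% × 55% × 54% = 28.215%.
Via Solent → Rowan: 85% × 45% × 54% = 20.655%.
Via Ironvale: 95% × 46% = 43.7%.
Total: 28.215% + 20.655% + 43.7% = 92.57%.

92.57%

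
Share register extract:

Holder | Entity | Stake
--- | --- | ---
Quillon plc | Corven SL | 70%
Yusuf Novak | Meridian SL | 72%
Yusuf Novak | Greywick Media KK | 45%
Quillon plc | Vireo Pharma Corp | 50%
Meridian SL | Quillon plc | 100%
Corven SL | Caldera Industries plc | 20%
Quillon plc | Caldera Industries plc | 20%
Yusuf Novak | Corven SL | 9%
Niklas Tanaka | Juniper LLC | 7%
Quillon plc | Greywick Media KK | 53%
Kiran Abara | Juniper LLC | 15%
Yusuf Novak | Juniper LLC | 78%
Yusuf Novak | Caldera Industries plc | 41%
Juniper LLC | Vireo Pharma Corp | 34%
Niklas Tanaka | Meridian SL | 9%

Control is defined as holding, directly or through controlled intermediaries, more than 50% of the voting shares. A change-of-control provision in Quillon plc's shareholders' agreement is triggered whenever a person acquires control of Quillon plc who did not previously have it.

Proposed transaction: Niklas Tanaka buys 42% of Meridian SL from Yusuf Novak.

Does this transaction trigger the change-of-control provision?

Yes

The purchase adds only to Niklas's holdings (Yusuf's stake shrinks), so Niklas is the only person who could newly come to control Quillon.
Niklas's largest direct stake is 9% in Meridian, which does not meet the threshold, so Niklas controls no company.
Neither Niklas nor any entity Niklas controls holds any voting interest in Quillon.
So before the transaction, Niklas does not control Quillon.
After the purchase, Niklas's direct stake in Meridian rises to 9% + 42% = 51%, and Yusuf's stake falls to 30%.
Niklas holds 51% of Meridian, so Niklas controls Meridian.
Meridian holds 100% of Quillon, so Niklas controls Quillon.
Niklas did not control Quillon before and does after, so the clause is triggered.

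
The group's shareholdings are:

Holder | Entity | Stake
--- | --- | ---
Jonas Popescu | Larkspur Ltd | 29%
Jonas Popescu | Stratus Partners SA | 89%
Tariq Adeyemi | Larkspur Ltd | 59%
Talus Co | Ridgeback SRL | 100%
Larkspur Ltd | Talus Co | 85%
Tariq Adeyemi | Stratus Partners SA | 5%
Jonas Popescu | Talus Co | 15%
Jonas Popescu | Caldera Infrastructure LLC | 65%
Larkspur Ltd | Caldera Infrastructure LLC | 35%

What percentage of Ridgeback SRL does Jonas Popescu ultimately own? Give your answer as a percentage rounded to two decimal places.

Jonas reaches Ridgeback along 2 paths.
Via Talus: 15% × 100% = 15%.
Via Larkspur → Talus: 29% × 85% × 100% = 24.65%.
Total: 15% + 24.65% = 39.65%.

39.65%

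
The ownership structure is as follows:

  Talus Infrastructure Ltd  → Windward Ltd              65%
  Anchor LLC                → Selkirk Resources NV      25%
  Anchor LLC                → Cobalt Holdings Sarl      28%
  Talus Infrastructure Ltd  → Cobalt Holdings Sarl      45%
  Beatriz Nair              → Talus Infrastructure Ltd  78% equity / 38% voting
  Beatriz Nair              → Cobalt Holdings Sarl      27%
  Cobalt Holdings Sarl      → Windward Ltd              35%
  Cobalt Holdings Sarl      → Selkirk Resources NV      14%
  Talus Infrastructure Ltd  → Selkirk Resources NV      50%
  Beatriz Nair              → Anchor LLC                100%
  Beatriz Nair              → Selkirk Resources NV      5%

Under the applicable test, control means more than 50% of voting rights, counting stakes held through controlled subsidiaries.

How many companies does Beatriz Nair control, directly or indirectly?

Beatriz holds 100% of Anchor, so Beatriz controls Anchor.
Anchor and Beatriz together hold 28% + 27% = 55% of Cobalt, so Beatriz controls Cobalt.
No other company's threshold is met.
Beatriz controls 2 companies.

2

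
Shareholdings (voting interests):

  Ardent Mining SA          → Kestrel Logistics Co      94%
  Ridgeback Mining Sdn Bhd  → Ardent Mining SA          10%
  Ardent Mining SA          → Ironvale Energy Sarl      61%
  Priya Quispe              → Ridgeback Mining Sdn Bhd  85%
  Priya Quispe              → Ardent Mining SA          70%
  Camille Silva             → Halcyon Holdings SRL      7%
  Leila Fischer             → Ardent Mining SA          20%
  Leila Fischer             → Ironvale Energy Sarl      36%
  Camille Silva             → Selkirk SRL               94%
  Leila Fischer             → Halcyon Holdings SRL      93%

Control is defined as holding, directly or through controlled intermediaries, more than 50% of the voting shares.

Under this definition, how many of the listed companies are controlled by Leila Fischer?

1

Leila holds 93% of Halcyon, so Leila controls Halcyon.
No other company's threshold is met.
Leila controls 1 company.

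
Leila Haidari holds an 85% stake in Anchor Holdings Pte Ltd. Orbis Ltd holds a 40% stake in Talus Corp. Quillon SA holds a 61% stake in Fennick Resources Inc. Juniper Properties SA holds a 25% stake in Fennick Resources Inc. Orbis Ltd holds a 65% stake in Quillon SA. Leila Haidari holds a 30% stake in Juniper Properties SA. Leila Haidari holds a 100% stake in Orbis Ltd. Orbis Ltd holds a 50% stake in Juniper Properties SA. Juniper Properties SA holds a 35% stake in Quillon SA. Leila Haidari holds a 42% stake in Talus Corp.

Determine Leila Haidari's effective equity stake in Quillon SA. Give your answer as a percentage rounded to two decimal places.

93.00%

Leila reaches Quillon along 3 paths.
Via Orbis: 100% × 65% = 65%.
Via Orbis → Juniper: 100% × 50% × 35% = 17.5%.
Via Juniper: 30% × 35% = 10.5%.
Total: 65% + 17.5% + 10.5% = 93%.
Rounded: 93.00%.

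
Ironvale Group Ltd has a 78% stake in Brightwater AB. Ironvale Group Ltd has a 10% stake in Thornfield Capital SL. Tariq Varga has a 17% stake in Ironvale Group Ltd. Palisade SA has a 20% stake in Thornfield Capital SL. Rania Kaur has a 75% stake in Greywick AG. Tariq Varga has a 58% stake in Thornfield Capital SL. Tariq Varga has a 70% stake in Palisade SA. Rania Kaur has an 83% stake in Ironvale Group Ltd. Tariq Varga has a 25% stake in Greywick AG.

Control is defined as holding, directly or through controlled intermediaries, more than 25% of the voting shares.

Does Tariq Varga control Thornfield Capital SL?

Yes

Tariq holds 70% of Palisade, so Tariq controls Palisade.
Palisade and Tariq together hold 20% + 58% = 78% of Thornfield, so Tariq controls Thornfield.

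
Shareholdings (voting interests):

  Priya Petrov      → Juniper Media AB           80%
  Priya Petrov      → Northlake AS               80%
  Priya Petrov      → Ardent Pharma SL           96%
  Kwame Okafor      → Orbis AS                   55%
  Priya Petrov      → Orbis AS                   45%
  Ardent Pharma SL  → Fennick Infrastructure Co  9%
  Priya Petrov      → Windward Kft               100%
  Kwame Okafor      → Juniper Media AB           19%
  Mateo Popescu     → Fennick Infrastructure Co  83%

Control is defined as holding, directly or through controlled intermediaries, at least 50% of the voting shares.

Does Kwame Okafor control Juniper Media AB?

Kwame holds 55% of Orbis, so Kwame controls Orbis.
In Juniper, Kwame's side holds only 19%, not ≥ 50%.
So Kwame does not control Juniper.

No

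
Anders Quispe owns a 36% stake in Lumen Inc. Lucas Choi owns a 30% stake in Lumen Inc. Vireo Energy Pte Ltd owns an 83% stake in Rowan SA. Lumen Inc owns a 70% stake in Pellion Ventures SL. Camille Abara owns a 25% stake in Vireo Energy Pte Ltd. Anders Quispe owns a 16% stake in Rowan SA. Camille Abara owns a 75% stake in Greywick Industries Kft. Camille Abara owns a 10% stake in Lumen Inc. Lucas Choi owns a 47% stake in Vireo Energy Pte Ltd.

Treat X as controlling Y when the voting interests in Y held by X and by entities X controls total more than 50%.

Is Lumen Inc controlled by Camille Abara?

No

Camille holds 75% of Greywick, so Camille controls Greywick.
In Lumen, Camille's side holds only 10%, not > 50%.
So Camille does not control Lumen.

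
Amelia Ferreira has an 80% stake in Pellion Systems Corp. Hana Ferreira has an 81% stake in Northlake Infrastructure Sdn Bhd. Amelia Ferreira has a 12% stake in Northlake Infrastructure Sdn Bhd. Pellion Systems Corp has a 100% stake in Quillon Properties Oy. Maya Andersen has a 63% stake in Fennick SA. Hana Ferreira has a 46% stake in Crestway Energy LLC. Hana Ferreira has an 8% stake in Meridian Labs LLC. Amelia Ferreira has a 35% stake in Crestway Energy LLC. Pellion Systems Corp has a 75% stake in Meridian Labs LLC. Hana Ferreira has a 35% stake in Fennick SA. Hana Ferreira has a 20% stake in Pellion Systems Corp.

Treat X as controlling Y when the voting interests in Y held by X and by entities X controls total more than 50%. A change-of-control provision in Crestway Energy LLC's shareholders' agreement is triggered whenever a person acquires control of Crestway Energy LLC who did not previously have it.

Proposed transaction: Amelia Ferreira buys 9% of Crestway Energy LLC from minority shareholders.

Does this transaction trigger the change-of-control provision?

No

The purchase changes only Amelia's holdings, so Amelia is the only person who could newly come to control Crestway.
Amelia holds 80% of Pellion, so Amelia controls Pellion.
Pellion holds 100% of Quillon, so Amelia controls Quillon.
Pellion holds 75% of Meridian, so Amelia controls Meridian.
In Crestway, Amelia's side holds only 35%, not > 50%.
So before the transaction, Amelia does not control Crestway.
After the purchase, Amelia's direct stake in Crestway rises to 35% + 9% = 44%.
After the transaction, Amelia's side holds 44% of Crestway, not > 50%, so Amelia still does not control Crestway.
No new person acquires control, so the clause is not triggered.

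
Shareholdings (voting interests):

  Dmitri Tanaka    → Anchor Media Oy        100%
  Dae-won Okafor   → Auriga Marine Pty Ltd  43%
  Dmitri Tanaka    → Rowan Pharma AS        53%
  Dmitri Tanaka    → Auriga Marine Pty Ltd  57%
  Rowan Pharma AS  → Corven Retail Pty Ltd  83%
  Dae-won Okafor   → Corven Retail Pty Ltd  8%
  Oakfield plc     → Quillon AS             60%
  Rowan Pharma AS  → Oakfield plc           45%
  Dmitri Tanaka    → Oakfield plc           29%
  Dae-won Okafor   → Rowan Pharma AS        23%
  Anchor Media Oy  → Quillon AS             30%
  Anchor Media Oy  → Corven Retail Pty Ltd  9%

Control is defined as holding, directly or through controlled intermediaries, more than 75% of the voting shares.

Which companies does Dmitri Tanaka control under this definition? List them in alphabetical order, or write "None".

Dmitri holds 100% of Anchor, so Dmitri controls Anchor.
No other company's threshold is met.

Anchor Media Oy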